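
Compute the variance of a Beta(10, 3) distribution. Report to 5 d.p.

0.01268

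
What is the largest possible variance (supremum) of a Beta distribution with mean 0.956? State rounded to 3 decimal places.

Var = μ(1−μ)/(α+β+1), which approaches μ(1−μ) as α+β → 0.
So the supremum is μ(1−μ) = 0.956×0.044 = 0.042.

0.042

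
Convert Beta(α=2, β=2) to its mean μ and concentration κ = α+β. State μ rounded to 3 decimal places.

μ = 0.500, κ = 4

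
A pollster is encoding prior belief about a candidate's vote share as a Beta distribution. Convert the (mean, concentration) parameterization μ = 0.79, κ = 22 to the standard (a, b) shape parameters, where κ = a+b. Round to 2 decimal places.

a = 17.38, b = 4.62

Split κ in proportion μ : (1−μ): a = 0.79·22 = 17.38, b = 22 − 17.38 = 4.62.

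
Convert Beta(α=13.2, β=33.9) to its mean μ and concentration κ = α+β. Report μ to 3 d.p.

μ = 0.280, κ = 47.1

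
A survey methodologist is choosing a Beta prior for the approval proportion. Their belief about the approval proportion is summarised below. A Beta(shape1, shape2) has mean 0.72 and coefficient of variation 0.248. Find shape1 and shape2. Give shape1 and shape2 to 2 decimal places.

Var = (CV·μ)² = (0.248×0.72)² = 0.031884.
shape1+shape2 = μ(1−μ)/Var − 1 = 0.2016/0.031884 − 1 = 5.3230.
Thus shape1 = 0.72·5.3230 = 3.83 and shape2 = 0.28·5.3230 = 1.49.

shape1 = 3.83, shape2 = 1.49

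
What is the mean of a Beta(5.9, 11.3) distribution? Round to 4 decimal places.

The Beta mean is α/(α+β) = 5.9/(5.9+11.3) = 0.3430.

0.3430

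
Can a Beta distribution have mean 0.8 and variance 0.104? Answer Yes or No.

Yes

The Beta variance bound is σ² < μ(1−μ).
Here μ(1−μ) = 0.8×0.2 = 0.16, and 0.104 < 0.16.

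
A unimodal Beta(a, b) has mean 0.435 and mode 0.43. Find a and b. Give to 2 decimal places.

With s = a+b: μ = a/s and mode = (a−1)/(s−2). Eliminating a = μs,
μs − 1 = m(s−2) ⇒ s(μ−m) = 1−2m ⇒ s = 0.14/0.005 = 28.0000.
So a = μs = 12.18, b = (1−μ)s = 15.82.

a = 12.18, b = 15.82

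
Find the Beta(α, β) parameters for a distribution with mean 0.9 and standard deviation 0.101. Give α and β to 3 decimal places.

First σ² = 0.010201. Setting α = μn, β = (1−μ)n with n = α+β,
μ(1−μ)/(n+1) = 0.010201 ⇒ n+1 = 0.09/0.010201 = 8.8227 ⇒ n = 7.8227.
Hence α = 0.9×7.8227 = 7.040, β = 0.1×7.8227 = 0.782.

α = 7.040, β = 0.782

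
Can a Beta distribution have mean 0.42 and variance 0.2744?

No

For any Beta, Var(X) < E[X]·(1−E[X]).
Here μ(1−μ) = 0.42×0.58 = 0.2436, and 0.2744 ≥ 0.2436.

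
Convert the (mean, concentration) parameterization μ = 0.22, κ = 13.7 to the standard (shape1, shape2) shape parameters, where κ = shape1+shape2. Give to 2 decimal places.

shape1 = 3.01, shape2 = 10.69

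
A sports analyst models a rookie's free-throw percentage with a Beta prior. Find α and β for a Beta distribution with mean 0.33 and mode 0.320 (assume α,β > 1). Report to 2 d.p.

α = 11.88, β = 24.12

With s = α+β: μ = α/s and mode = (α−1)/(s−2). Eliminating α = μs,
μs − 1 = m(s−2) ⇒ s(μ−m) = 1−2m ⇒ s = 0.360/0.010 = 36.0000.
So α = μs = 11.88, β = (1−μ)s = 24.12.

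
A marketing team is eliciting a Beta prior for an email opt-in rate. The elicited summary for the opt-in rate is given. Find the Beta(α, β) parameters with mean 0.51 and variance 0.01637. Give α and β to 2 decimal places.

Let s = α+β. The Beta variance is μ(1−μ)/(s+1).
So s+1 = μ(1−μ)/σ² = (0.51×0.49)/0.01637 = 0.2499/0.01637 = 15.2657, giving s = 14.2657.
Then α = μs = 0.51×14.2657 = 7.28 and β = (1−μ)s = 0.49×14.2657 = 6.99.

α = 7.28, β = 6.99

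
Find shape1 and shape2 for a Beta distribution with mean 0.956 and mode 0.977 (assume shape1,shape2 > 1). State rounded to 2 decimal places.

Let s = shape1+shape2. Mean gives shape1 = μs = 0.956s; mode gives (shape1−1)/(s−2) = 0.977.
Substituting: 0.956s − 1 = 0.977(s−2) = 0.977s − 1.954, so -0.021s = -0.954 and s = 45.4286.
Then shape1 = 0.956×45.4286 = 43.43 and shape2 = s−shape1 = 2.00.

shape1 = 43.43, shape2 = 2.00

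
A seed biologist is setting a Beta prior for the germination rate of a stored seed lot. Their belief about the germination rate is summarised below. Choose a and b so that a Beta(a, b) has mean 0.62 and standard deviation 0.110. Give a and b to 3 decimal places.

a = 11.452, b = 7.019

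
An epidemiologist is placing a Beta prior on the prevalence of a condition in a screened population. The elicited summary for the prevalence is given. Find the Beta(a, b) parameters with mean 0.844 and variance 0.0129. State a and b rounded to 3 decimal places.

Let s = a+b. The Beta variance is μ(1−μ)/(s+1).
So s+1 = μ(1−μ)/σ² = (0.844×0.156)/0.0129 = 0.131664/0.0129 = 10.2065, giving s = 9.2065.
Then a = μs = 0.844×9.2065 = 7.770 and b = (1−μ)s = 0.156×9.2065 = 1.436.

a = 7.770, b = 1.436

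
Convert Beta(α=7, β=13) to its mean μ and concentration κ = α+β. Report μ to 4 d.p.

μ = 0.3500, κ = 20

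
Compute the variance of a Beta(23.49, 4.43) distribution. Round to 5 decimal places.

Var = αβ/[(α+β)²(α+β+1)] = (23.49×4.43)/(27.92²×28.92) = 104.0607/22543.903488 = 0.00462.

0.00462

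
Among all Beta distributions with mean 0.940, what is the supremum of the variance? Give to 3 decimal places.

Var = μ(1−μ)/(α+β+1), which approaches μ(1−μ) as α+β → 0.
So the supremum is μ(1−μ) = 0.940×0.060 = 0.056.

0.056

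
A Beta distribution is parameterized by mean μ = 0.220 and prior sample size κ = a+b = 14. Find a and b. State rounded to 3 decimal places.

a = 3.080, b = 10.920

a = μκ = 0.220×14 = 3.080 and b = (1−μ)κ = 0.780×14 = 10.920.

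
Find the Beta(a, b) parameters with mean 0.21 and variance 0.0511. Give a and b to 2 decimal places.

a = 0.47, b = 1.77

Write ν = a+b; then a = μν and Var = μ(1−μ)/(ν+1).
ν = μ(1−μ)/Var − 1 = 0.1659/0.0511 − 1 = 2.2466.
a = 0.21·2.2466 = 0.47, b = 0.79·2.2466 = 1.77.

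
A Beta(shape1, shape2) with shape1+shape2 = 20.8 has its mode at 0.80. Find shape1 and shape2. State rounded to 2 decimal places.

Mode = (shape1−1)/(κ−2) with κ = shape1+shape2, so shape1−1 = 0.80·18.8 = 15.04.
shape1 = 16.04; shape2 = κ − shape1 = 4.76.

shape1 = 16.04, shape2 = 4.76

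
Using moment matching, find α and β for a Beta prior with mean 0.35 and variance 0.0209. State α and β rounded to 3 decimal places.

α = 3.460, β = 6.425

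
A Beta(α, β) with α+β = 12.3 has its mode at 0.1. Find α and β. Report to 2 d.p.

α = 2.03, β = 10.27

For α,β>1 the mode is (α−1)/(α+β−2), so α = mode·(κ−2)+1 = 0.1×10.3+1 = 2.03.
And β = (1−mode)·(κ−2)+1 = 0.9×10.3+1 = 10.27.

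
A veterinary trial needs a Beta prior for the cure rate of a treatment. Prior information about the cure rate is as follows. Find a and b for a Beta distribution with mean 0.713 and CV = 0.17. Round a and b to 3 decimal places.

σ = CV·μ = 0.17×0.713 = 0.12121, so σ² = 0.014692.
s+1 = μ(1−μ)/σ² = 0.204631/0.014692 = 13.9282, so s = a+b = 12.9282.
a = μs = 9.218, b = (1−μ)s = 3.710.

a = 9.218, b = 3.710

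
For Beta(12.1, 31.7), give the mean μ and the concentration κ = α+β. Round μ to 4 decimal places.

μ = 0.2763, κ = 43.8

κ = α+β = 12.1+31.7 = 43.8; μ = α/κ = 12.1/43.8 = 0.2763.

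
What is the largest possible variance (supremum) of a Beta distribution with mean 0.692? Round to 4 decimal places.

0.2131

For fixed mean μ the Beta variance is μ(1−μ)/(α+β+1), increasing as α+β decreases.
Its least upper bound (not attained) is μ(1−μ) = 0.692·0.308 = 0.2131.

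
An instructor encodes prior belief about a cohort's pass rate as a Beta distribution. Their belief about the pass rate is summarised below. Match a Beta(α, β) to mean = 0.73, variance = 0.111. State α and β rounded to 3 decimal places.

α = 0.566, β = 0.209

Write ν = α+β; then α = μν and Var = μ(1−μ)/(ν+1).
ν = μ(1−μ)/Var − 1 = 0.1971/0.111 − 1 = 0.7757.
α = 0.73·0.7757 = 0.566, β = 0.27·0.7757 = 0.209.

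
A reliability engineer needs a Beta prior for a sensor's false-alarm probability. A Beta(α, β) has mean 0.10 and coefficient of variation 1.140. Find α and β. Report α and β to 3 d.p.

α = 0.593, β = 5.333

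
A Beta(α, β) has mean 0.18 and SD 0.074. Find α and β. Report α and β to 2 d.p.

α = 4.67, β = 21.28

First σ² = 0.005476. Setting α = μn, β = (1−μ)n with n = α+β,
μ(1−μ)/(n+1) = 0.005476 ⇒ n+1 = 0.1476/0.005476 = 26.9540 ⇒ n = 25.9540.
Hence α = 0.18×25.9540 = 4.67, β = 0.82×25.9540 = 21.28.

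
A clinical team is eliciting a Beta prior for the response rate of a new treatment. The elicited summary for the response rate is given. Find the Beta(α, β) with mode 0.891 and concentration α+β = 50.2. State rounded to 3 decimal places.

Mode = (α−1)/(κ−2) with κ = α+β, so α−1 = 0.891·48.2 = 42.946.
α = 43.946; β = κ − α = 6.254.

α = 43.946, β = 6.254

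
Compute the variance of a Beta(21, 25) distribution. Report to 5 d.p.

0.00528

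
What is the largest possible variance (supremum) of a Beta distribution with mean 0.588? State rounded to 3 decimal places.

Var = μ(1−μ)/(α+β+1), which approaches μ(1−μ) as α+β → 0.
So the supremum is μ(1−μ) = 0.588×0.412 = 0.242.

0.242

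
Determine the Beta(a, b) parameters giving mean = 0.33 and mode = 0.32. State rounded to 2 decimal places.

a = 11.88, b = 24.12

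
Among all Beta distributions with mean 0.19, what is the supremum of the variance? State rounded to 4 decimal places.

0.1539

For fixed mean μ the Beta variance is μ(1−μ)/(α+β+1), increasing as α+β decreases.
Its least upper bound (not attained) is μ(1−μ) = 0.19·0.81 = 0.1539.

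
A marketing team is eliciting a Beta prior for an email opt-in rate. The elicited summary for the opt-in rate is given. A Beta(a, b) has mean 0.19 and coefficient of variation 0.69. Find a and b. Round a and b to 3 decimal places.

a = 1.511, b = 6.443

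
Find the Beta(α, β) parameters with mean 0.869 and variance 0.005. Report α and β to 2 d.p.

Write ν = α+β; then α = μν and Var = μ(1−μ)/(ν+1).
ν = μ(1−μ)/Var − 1 = 0.113839/0.005 − 1 = 21.7678.
α = 0.869·21.7678 = 18.92, β = 0.131·21.7678 = 2.85.

α = 18.92, β = 2.85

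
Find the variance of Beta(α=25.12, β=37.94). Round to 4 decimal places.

0.0037

α+β = 63.06 and αβ = 953.0528, so Var = αβ/[(α+β)²(α+β+1)] = 953.0528/254738.664216 = 0.0037.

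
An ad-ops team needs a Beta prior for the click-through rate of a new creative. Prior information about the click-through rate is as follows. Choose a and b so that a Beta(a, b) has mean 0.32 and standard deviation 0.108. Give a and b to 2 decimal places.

a = 5.65, b = 12.01

σ² = 0.108² = 0.011664.
With s = a+b, Var = μ(1−μ)/(s+1), so s+1 = (0.32×0.68)/0.011664 = 18.6557 and s = 17.6557.
a = μs = 5.65, b = (1−μ)s = 12.01.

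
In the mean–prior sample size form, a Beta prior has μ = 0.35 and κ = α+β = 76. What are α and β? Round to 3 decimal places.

α = μκ = 0.35×76 = 26.600 and β = (1−μ)κ = 0.65×76 = 49.400.

α = 26.600, β = 49.400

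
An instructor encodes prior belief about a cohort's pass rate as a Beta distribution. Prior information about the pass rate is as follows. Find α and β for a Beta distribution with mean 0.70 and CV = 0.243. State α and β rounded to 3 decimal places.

α = 4.381, β = 1.877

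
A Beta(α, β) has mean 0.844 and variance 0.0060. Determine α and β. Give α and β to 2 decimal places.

α = 17.68, β = 3.27

Write ν = α+β; then α = μν and Var = μ(1−μ)/(ν+1).
ν = μ(1−μ)/Var − 1 = 0.131664/0.0060 − 1 = 20.9440.
α = 0.844·20.9440 = 17.68, β = 0.156·20.9440 = 3.27.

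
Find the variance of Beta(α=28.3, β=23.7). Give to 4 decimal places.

0.0047

Var = αβ/[(α+β)²(α+β+1)] = (28.3×23.7)/(52.0²×53.0) = 670.71/143312.000 = 0.0047.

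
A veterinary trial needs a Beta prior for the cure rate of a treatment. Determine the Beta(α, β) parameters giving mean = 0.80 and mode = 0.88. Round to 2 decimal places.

α = 7.60, β = 1.90

With s = α+β: μ = α/s and mode = (α−1)/(s−2). Eliminating α = μs,
μs − 1 = m(s−2) ⇒ s(μ−m) = 1−2m ⇒ s = -0.76/-0.08 = 9.5000.
So α = μs = 7.60, β = (1−μ)s = 1.90.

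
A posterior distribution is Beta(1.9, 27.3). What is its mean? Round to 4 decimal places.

0.0651

E[X] = α/(α+β) = 1.9/29.2 = 0.0651.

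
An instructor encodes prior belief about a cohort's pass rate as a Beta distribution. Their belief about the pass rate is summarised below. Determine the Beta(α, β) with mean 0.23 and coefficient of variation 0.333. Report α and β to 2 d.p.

α = 6.71, β = 22.48

Var = (CV·μ)² = (0.333×0.23)² = 0.005866.
α+β = μ(1−μ)/Var − 1 = 0.1771/0.005866 − 1 = 29.1908.
Thus α = 0.23·29.1908 = 6.71 and β = 0.77·29.1908 = 22.48.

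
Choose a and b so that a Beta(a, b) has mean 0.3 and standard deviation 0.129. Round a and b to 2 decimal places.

a = 3.49, b = 8.13

First σ² = 0.016641. Setting a = μn, b = (1−μ)n with n = a+b,
μ(1−μ)/(n+1) = 0.016641 ⇒ n+1 = 0.21/0.016641 = 12.6194 ⇒ n = 11.6194.
Hence a = 0.3×11.6194 = 3.49, b = 0.7×11.6194 = 8.13.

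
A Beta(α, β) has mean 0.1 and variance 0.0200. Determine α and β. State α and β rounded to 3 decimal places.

α = 0.350, β = 3.150

Let s = α+β. The Beta variance is μ(1−μ)/(s+1).
So s+1 = μ(1−μ)/σ² = (0.1×0.9)/0.0200 = 0.09/0.0200 = 4.5000, giving s = 3.5000.
Then α = μs = 0.1×3.5000 = 0.350 and β = (1−μ)s = 0.9×3.5000 = 3.150.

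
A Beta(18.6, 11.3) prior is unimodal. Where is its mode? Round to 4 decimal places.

0.6308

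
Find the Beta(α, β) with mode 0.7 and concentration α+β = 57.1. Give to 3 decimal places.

α = 39.570, β = 17.530

Since the density peak of Beta(α,β) is at (α−1)/(α+β−2),
α = 1 + 0.7(57.1−2) = 39.570 and β = 57.1 − 39.570 = 17.530.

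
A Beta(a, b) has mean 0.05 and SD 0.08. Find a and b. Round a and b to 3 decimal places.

Variance = 0.08² = 0.0064. The moment-matching identity a+b = μ(1−μ)/Var − 1 gives
a+b = 0.0475/0.0064 − 1 = 6.4219, so a = μ·6.4219 = 0.321 and b = (1−μ)·6.4219 = 6.101.

a = 0.321, b = 6.101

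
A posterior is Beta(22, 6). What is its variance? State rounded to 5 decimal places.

0.00581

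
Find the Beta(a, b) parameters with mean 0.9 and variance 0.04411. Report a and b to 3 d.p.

a = 0.936, b = 0.104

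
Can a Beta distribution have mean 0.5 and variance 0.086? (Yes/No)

Yes

For any Beta, Var(X) < E[X]·(1−E[X]).
Here μ(1−μ) = 0.5×0.5 = 0.25, and 0.086 < 0.25.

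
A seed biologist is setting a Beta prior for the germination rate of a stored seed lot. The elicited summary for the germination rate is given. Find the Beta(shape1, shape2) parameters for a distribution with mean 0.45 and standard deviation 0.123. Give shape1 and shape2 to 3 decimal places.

Variance = 0.123² = 0.015129. The moment-matching identity shape1+shape2 = μ(1−μ)/Var − 1 gives
shape1+shape2 = 0.2475/0.015129 − 1 = 15.3593, so shape1 = μ·15.3593 = 6.912 and shape2 = (1−μ)·15.3593 = 8.448.

shape1 = 6.912, shape2 = 8.448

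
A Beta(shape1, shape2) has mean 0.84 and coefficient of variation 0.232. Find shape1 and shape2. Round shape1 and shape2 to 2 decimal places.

shape1 = 2.13, shape2 = 0.41

Var = (CV·μ)² = (0.232×0.84)² = 0.037978.
shape1+shape2 = μ(1−μ)/Var − 1 = 0.1344/0.037978 − 1 = 2.5389.
Thus shape1 = 0.84·2.5389 = 2.13 and shape2 = 0.16·2.5389 = 0.41.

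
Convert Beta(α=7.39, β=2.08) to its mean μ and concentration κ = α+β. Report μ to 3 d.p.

κ = α+β = 7.39+2.08 = 9.47; μ = α/κ = 7.39/9.47 = 0.780.

μ = 0.780, κ = 9.47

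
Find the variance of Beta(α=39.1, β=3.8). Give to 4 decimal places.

μ = 39.1/42.9 = 0.911422; Var = μ(1−μ)/(α+β+1) = 0.0807320/43.9 = 0.0018.

0.0018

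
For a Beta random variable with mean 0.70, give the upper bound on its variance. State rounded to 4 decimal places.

Var = μ(1−μ)/(α+β+1), which approaches μ(1−μ) as α+β → 0.
So the supremum is μ(1−μ) = 0.70×0.30 = 0.2100.

0.2100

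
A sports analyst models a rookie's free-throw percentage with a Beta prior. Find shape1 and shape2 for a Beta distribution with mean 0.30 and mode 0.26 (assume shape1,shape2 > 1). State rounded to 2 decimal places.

shape1 = 3.60, shape2 = 8.40

With s = shape1+shape2: μ = shape1/s and mode = (shape1−1)/(s−2). Eliminating shape1 = μs,
μs − 1 = m(s−2) ⇒ s(μ−m) = 1−2m ⇒ s = 0.48/0.04 = 12.0000.
So shape1 = μs = 3.60, shape2 = (1−μ)s = 8.40.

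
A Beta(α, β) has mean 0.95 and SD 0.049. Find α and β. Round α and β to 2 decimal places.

α = 17.84, β = 0.94

σ² = 0.049² = 0.002401.
With s = α+β, Var = μ(1−μ)/(s+1), so s+1 = (0.95×0.05)/0.002401 = 19.7834 and s = 18.7834.
α = μs = 17.84, β = (1−μ)s = 0.94.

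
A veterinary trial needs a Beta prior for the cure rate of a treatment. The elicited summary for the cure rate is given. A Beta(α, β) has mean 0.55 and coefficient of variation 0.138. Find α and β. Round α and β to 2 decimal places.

α = 23.08, β = 18.88

Var = (CV·μ)² = (0.138×0.55)² = 0.005761.
α+β = μ(1−μ)/Var − 1 = 0.2475/0.005761 − 1 = 41.9627.
Thus α = 0.55·41.9627 = 23.08 and β = 0.45·41.9627 = 18.88.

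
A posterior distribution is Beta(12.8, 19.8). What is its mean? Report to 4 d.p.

0.3926

E[X] = α/(α+β) = 12.8/32.6 = 0.3926.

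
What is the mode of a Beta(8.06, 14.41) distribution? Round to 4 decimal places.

0.3449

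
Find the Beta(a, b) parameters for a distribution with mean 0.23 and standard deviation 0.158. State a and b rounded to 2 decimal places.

a = 1.40, b = 4.69

First σ² = 0.024964. Setting a = μn, b = (1−μ)n with n = a+b,
μ(1−μ)/(n+1) = 0.024964 ⇒ n+1 = 0.1771/0.024964 = 7.0942 ⇒ n = 6.0942.
Hence a = 0.23×6.0942 = 1.40, b = 0.77×6.0942 = 4.69.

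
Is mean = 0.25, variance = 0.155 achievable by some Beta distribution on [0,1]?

For any Beta, Var(X) < E[X]·(1−E[X]).
Here μ(1−μ) = 0.25×0.75 = 0.1875, and 0.155 < 0.1875.

Yes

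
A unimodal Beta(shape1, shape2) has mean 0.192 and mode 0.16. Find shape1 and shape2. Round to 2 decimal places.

shape1 = 4.08, shape2 = 17.17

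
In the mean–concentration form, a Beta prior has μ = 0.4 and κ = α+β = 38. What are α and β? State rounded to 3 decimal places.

α = μκ = 0.4×38 = 15.200 and β = (1−μ)κ = 0.6×38 = 22.800.

α = 15.200, β = 22.800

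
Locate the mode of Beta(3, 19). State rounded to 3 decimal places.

0.100

With α,β > 1, mode = (α−1)/(α+β−2) = 2/20 = 0.100.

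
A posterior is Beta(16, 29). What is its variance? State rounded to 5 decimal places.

α+β = 45 and αβ = 464, so Var = αβ/[(α+β)²(α+β+1)] = 464/93150 = 0.00498.

0.00498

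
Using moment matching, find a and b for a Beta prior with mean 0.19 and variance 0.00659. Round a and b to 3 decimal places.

a = 4.247, b = 18.106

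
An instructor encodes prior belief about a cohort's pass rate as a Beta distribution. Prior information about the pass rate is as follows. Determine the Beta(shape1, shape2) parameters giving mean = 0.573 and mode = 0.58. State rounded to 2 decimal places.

shape1 = 13.10, shape2 = 9.76

With s = shape1+shape2: μ = shape1/s and mode = (shape1−1)/(s−2). Eliminating shape1 = μs,
μs − 1 = m(s−2) ⇒ s(μ−m) = 1−2m ⇒ s = -0.16/-0.007 = 22.8571.
So shape1 = μs = 13.10, shape2 = (1−μ)s = 9.76.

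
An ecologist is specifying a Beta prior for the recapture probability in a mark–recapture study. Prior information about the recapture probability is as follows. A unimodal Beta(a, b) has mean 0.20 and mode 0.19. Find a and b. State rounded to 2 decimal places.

With s = a+b: μ = a/s and mode = (a−1)/(s−2). Eliminating a = μs,
μs − 1 = m(s−2) ⇒ s(μ−m) = 1−2m ⇒ s = 0.62/0.01 = 62.0000.
So a = μs = 12.40, b = (1−μ)s = 49.60.

a = 12.40, b = 49.60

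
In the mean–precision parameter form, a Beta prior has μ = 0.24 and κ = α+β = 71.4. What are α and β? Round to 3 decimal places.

α = 17.136, β = 54.264

α = μκ = 0.24×71.4 = 17.136 and β = (1−μ)κ = 0.76×71.4 = 54.264.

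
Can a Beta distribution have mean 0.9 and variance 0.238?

No

The Beta variance bound is σ² < μ(1−μ).
Here μ(1−μ) = 0.9×0.1 = 0.09, and 0.238 ≥ 0.09.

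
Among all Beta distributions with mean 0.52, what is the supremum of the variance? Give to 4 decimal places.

0.2496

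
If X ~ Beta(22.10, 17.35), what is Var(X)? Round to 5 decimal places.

μ = 22.10/39.45 = 0.560203; Var = μ(1−μ)/(α+β+1) = 0.2463756/40.45 = 0.00609.

0.00609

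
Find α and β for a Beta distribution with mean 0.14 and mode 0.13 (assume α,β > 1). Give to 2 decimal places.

Let s = α+β. Mean gives α = μs = 0.14s; mode gives (α−1)/(s−2) = 0.13.
Substituting: 0.14s − 1 = 0.13(s−2) = 0.13s − 0.26, so 0.01s = 0.74 and s = 74.0000.
Then α = 0.14×74.0000 = 10.36 and β = s−α = 63.64.

α = 10.36, β = 63.64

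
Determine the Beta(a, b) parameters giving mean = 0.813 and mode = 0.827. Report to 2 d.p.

Let s = a+b. Mean gives a = μs = 0.813s; mode gives (a−1)/(s−2) = 0.827.
Substituting: 0.813s − 1 = 0.827(s−2) = 0.827s − 1.654, so -0.014s = -0.654 and s = 46.7143.
Then a = 0.813×46.7143 = 37.98 and b = s−a = 8.74.

a = 37.98, b = 8.74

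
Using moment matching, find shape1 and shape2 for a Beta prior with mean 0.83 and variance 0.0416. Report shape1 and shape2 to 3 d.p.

Let s = shape1+shape2. The Beta variance is μ(1−μ)/(s+1).
So s+1 = μ(1−μ)/σ² = (0.83×0.17)/0.0416 = 0.1411/0.0416 = 3.3918, giving s = 2.3918.
Then shape1 = μs = 0.83×2.3918 = 1.985 and shape2 = (1−μ)s = 0.17×2.3918 = 0.407.

shape1 = 1.985, shape2 = 0.407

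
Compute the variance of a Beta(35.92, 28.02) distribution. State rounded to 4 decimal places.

0.0038

α+β = 63.94 and αβ = 1006.4784, so Var = αβ/[(α+β)²(α+β+1)] = 1006.4784/265495.734584 = 0.0038.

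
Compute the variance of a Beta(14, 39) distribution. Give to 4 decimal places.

0.0036

μ = 14/53 = 0.264151; Var = μ(1−μ)/(α+β+1) = 0.1943752/54 = 0.0036.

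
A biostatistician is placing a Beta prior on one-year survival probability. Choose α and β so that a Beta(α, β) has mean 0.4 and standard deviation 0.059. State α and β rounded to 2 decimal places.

σ² = 0.059² = 0.003481.
With s = α+β, Var = μ(1−μ)/(s+1), so s+1 = (0.4×0.6)/0.003481 = 68.9457 and s = 67.9457.
α = μs = 27.18, β = (1−μ)s = 40.77.

α = 27.18, β = 40.77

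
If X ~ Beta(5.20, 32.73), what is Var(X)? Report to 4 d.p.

α+β = 37.93 and αβ = 170.1960, so Var = αβ/[(α+β)²(α+β+1)] = 170.1960/56008.003157 = 0.0030.

0.0030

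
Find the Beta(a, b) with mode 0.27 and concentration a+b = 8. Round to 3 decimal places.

a = 2.620, b = 5.380

Mode = (a−1)/(κ−2) with κ = a+b, so a−1 = 0.27·6 = 1.620.
a = 2.620; b = κ − a = 5.380.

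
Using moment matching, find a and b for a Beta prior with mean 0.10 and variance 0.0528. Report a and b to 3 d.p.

a = 0.070, b = 0.634

By moment matching, a+b = μ(1−μ)/σ² − 1 = (0.10·0.90)/0.0528 − 1 = 1.7045 − 1 = 0.7045.
Since a/(a+b) = μ, a = 0.10·0.7045 = 0.070 and b = 0.90·0.7045 = 0.634.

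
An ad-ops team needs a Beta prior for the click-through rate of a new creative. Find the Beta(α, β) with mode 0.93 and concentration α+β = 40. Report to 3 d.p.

Since the density peak of Beta(α,β) is at (α−1)/(α+β−2),
α = 1 + 0.93(40−2) = 36.340 and β = 40 − 36.340 = 3.660.

α = 36.340, β = 3.660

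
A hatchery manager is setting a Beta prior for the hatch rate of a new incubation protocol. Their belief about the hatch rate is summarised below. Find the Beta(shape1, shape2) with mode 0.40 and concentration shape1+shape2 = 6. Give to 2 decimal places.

shape1 = 2.60, shape2 = 3.40

Since the density peak of Beta(shape1,shape2) is at (shape1−1)/(shape1+shape2−2),
shape1 = 1 + 0.40(6−2) = 2.60 and shape2 = 6 − 2.60 = 3.40.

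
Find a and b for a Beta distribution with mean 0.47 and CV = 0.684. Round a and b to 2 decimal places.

a = 0.66, b = 0.75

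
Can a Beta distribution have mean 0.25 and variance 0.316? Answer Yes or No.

No

The Beta variance bound is σ² < μ(1−μ).
Here μ(1−μ) = 0.25×0.75 = 0.1875, and 0.316 ≥ 0.1875.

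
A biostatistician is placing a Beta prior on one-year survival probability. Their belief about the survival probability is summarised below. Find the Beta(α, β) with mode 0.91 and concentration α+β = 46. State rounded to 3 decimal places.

α = 41.040, β = 4.960

For α,β>1 the mode is (α−1)/(α+β−2), so α = mode·(κ−2)+1 = 0.91×44+1 = 41.040.
And β = (1−mode)·(κ−2)+1 = 0.09×44+1 = 4.960.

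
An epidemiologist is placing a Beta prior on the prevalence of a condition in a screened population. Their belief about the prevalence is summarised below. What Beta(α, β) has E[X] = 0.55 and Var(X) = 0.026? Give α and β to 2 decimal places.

By moment matching, α+β = μ(1−μ)/σ² − 1 = (0.55·0.45)/0.026 − 1 = 9.5192 − 1 = 8.5192.
Since α/(α+β) = μ, α = 0.55·8.5192 = 4.69 and β = 0.45·8.5192 = 3.83.

α = 4.69, β = 3.83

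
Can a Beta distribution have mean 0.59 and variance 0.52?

For any Beta, Var(X) < E[X]·(1−E[X]).
Here μ(1−μ) = 0.59×0.41 = 0.2419, and 0.52 ≥ 0.2419.

No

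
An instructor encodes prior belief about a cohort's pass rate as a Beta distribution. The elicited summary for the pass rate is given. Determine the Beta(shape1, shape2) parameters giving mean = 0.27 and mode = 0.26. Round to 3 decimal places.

shape1 = 12.960, shape2 = 35.040

With s = shape1+shape2: μ = shape1/s and mode = (shape1−1)/(s−2). Eliminating shape1 = μs,
μs − 1 = m(s−2) ⇒ s(μ−m) = 1−2m ⇒ s = 0.48/0.01 = 48.0000.
So shape1 = μs = 12.960, shape2 = (1−μ)s = 35.040.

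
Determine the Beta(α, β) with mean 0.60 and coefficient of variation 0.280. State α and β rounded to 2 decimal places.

α = 4.50, β = 3.00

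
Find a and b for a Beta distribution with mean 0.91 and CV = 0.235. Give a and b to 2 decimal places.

a = 0.72, b = 0.07

Var = (CV·μ)² = (0.235×0.91)² = 0.045732.
a+b = μ(1−μ)/Var − 1 = 0.0819/0.045732 − 1 = 0.7909.
Thus a = 0.91·0.7909 = 0.72 and b = 0.09·0.7909 = 0.07.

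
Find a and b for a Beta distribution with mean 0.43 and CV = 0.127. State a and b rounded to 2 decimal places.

Var = (CV·μ)² = (0.127×0.43)² = 0.002982.
a+b = μ(1−μ)/Var − 1 = 0.2451/0.002982 − 1 = 81.1862.
Thus a = 0.43·81.1862 = 34.91 and b = 0.57·81.1862 = 46.28.

a = 34.91, b = 46.28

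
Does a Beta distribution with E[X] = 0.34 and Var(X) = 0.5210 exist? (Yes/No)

For any Beta, Var(X) < E[X]·(1−E[X]).
Here μ(1−μ) = 0.34×0.66 = 0.2244, and 0.5210 ≥ 0.2244.

No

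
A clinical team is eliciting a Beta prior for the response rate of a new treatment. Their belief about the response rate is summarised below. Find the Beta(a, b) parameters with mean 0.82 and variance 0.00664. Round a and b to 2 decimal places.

Let s = a+b. The Beta variance is μ(1−μ)/(s+1).
So s+1 = μ(1−μ)/σ² = (0.82×0.18)/0.00664 = 0.1476/0.00664 = 22.2289, giving s = 21.2289.
Then a = μs = 0.82×21.2289 = 17.41 and b = (1−μ)s = 0.18×21.2289 = 3.82.

a = 17.41, b = 3.82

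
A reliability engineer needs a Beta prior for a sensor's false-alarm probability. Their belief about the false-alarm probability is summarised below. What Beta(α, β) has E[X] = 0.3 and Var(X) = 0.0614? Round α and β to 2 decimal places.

Write ν = α+β; then α = μν and Var = μ(1−μ)/(ν+1).
ν = μ(1−μ)/Var − 1 = 0.21/0.0614 − 1 = 2.4202.
α = 0.3·2.4202 = 0.73, β = 0.7·2.4202 = 1.69.

α = 0.73, β = 1.69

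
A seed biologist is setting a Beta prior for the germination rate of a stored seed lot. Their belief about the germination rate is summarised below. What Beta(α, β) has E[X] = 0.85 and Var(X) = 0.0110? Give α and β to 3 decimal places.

α = 9.002, β = 1.589

By moment matching, α+β = μ(1−μ)/σ² − 1 = (0.85·0.15)/0.0110 − 1 = 11.5909 − 1 = 10.5909.
Since α/(α+β) = μ, α = 0.85·10.5909 = 9.002 and β = 0.15·10.5909 = 1.589.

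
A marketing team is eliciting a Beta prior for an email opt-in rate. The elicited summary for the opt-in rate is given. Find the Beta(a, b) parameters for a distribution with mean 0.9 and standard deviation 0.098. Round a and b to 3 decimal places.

a = 7.534, b = 0.837

Variance = 0.098² = 0.009604. The moment-matching identity a+b = μ(1−μ)/Var − 1 gives
a+b = 0.09/0.009604 − 1 = 8.3711, so a = μ·8.3711 = 7.534 and b = (1−μ)·8.3711 = 0.837.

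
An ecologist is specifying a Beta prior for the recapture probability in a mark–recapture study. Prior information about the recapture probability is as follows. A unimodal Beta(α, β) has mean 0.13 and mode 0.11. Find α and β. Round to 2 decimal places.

α = 5.07, β = 33.93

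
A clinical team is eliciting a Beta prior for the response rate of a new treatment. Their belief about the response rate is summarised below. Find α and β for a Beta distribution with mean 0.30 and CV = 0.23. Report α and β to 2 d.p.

α = 12.93, β = 30.18

σ = CV·μ = 0.23×0.30 = 0.06900, so σ² = 0.004761.
s+1 = μ(1−μ)/σ² = 0.2100/0.004761 = 44.1084, so s = α+β = 43.1084.
α = μs = 12.93, β = (1−μ)s = 30.18.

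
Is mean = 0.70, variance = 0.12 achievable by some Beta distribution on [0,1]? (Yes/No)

The Beta variance bound is σ² < μ(1−μ).
Here μ(1−μ) = 0.70×0.30 = 0.2100, and 0.12 < 0.2100.

Yes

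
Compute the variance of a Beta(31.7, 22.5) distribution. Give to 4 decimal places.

0.0044

α+β = 54.2 and αβ = 713.25, so Var = αβ/[(α+β)²(α+β+1)] = 713.25/162157.728 = 0.0044.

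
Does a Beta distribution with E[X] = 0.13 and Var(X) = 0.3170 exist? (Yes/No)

No

The Beta variance bound is σ² < μ(1−μ).
Here μ(1−μ) = 0.13×0.87 = 0.1131, and 0.3170 ≥ 0.1131.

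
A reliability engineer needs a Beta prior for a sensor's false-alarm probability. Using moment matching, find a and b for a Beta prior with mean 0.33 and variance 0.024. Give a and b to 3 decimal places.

a = 2.710, b = 5.502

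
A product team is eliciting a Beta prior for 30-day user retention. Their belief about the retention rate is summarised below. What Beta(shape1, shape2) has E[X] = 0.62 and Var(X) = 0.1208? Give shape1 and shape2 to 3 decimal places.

Write ν = shape1+shape2; then shape1 = μν and Var = μ(1−μ)/(ν+1).
ν = μ(1−μ)/Var − 1 = 0.2356/0.1208 − 1 = 0.9503.
shape1 = 0.62·0.9503 = 0.589, shape2 = 0.38·0.9503 = 0.361.

shape1 = 0.589, shape2 = 0.361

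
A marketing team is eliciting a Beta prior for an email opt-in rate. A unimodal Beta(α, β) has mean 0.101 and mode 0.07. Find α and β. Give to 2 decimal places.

α = 2.80, β = 24.94

With s = α+β: μ = α/s and mode = (α−1)/(s−2). Eliminating α = μs,
μs − 1 = m(s−2) ⇒ s(μ−m) = 1−2m ⇒ s = 0.86/0.031 = 27.7419.
So α = μs = 2.80, β = (1−μ)s = 24.94.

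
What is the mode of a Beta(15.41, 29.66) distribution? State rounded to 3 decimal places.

0.335

With α,β > 1, mode = (α−1)/(α+β−2) = 14.41/43.07 = 0.335.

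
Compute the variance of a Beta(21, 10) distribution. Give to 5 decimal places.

μ = 21/31 = 0.677419; Var = μ(1−μ)/(α+β+1) = 0.2185224/32 = 0.00683.

0.00683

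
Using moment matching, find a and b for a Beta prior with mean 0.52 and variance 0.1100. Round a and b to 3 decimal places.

a = 0.660, b = 0.609

Write ν = a+b; then a = μν and Var = μ(1−μ)/(ν+1).
ν = μ(1−μ)/Var − 1 = 0.2496/0.1100 − 1 = 1.2691.
a = 0.52·1.2691 = 0.660, b = 0.48·1.2691 = 0.609.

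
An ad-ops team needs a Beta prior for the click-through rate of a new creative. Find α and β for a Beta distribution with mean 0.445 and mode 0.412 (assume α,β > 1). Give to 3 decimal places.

Let s = α+β. Mean gives α = μs = 0.445s; mode gives (α−1)/(s−2) = 0.412.
Substituting: 0.445s − 1 = 0.412(s−2) = 0.412s − 0.824, so 0.033s = 0.176 and s = 5.3333.
Then α = 0.445×5.3333 = 2.373 and β = s−α = 2.960.

α = 2.373, β = 2.960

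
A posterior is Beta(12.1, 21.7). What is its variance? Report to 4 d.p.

0.0066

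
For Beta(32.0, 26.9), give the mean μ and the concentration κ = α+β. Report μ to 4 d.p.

κ = α+β = 32.0+26.9 = 58.9; μ = α/κ = 32.0/58.9 = 0.5433.

μ = 0.5433, κ = 58.9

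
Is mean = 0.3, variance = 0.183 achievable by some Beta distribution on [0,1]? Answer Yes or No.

Yes

A Beta with mean μ has variance μ(1−μ)/(α+β+1) < μ(1−μ).
Here μ(1−μ) = 0.3×0.7 = 0.21, and 0.183 < 0.21.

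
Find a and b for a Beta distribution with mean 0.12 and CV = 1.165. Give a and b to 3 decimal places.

Var = (CV·μ)² = (1.165×0.12)² = 0.019544.
a+b = μ(1−μ)/Var − 1 = 0.1056/0.019544 − 1 = 4.4032.
Thus a = 0.12·4.4032 = 0.528 and b = 0.88·4.4032 = 3.875.

a = 0.528, b = 3.875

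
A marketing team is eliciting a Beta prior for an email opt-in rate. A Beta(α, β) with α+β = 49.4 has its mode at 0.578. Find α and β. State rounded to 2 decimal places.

α = 28.40, β = 21.00

Mode = (α−1)/(κ−2) with κ = α+β, so α−1 = 0.578·47.4 = 27.40.
α = 28.40; β = κ − α = 21.00.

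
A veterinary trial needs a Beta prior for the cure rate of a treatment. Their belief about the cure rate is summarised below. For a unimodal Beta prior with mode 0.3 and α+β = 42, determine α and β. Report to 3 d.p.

Mode = (α−1)/(κ−2) with κ = α+β, so α−1 = 0.3·40 = 12.000.
α = 13.000; β = κ − α = 29.000.

α = 13.000, β = 29.000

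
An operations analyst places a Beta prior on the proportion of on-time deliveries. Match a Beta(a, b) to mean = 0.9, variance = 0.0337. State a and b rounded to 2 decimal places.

Let s = a+b. The Beta variance is μ(1−μ)/(s+1).
So s+1 = μ(1−μ)/σ² = (0.9×0.1)/0.0337 = 0.09/0.0337 = 2.6706, giving s = 1.6706.
Then a = μs = 0.9×1.6706 = 1.50 and b = (1−μ)s = 0.1×1.6706 = 0.17.

a = 1.50, b = 0.17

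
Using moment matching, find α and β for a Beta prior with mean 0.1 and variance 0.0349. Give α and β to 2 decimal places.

Write ν = α+β; then α = μν and Var = μ(1−μ)/(ν+1).
ν = μ(1−μ)/Var − 1 = 0.09/0.0349 − 1 = 1.5788.
α = 0.1·1.5788 = 0.16, β = 0.9·1.5788 = 1.42.

α = 0.16, β = 1.42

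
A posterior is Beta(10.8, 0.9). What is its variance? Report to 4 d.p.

0.0056

α+β = 11.7 and αβ = 9.72, so Var = αβ/[(α+β)²(α+β+1)] = 9.72/1738.503 = 0.0056.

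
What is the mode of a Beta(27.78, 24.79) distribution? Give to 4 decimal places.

The density x^(α−1)(1−x)^(β−1) is maximised at (α−1)/(α+β−2) = 26.78/50.57 = 0.5296.

0.5296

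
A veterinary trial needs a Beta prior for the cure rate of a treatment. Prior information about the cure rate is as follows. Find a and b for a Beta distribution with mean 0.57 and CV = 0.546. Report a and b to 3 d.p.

Var = (CV·μ)² = (0.546×0.57)² = 0.096858.
a+b = μ(1−μ)/Var − 1 = 0.2451/0.096858 − 1 = 1.5305.
Thus a = 0.57·1.5305 = 0.872 and b = 0.43·1.5305 = 0.658.

a = 0.872, b = 0.658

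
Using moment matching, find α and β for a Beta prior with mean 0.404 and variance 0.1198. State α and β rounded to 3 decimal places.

α = 0.408, β = 0.602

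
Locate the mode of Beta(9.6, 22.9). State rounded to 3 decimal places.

The density x^(α−1)(1−x)^(β−1) is maximised at (α−1)/(α+β−2) = 8.6/30.5 = 0.282.

0.282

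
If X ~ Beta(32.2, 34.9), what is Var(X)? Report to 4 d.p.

Var = αβ/[(α+β)²(α+β+1)] = (32.2×34.9)/(67.1²×68.1) = 1123.78/306614.121 = 0.0037.

0.0037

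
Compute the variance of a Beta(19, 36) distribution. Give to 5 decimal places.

α+β = 55 and αβ = 684, so Var = αβ/[(α+β)²(α+β+1)] = 684/169400 = 0.00404.

0.00404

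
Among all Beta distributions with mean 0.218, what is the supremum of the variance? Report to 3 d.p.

0.170

For fixed mean μ the Beta variance is μ(1−μ)/(α+β+1), increasing as α+β decreases.
Its least upper bound (not attained) is μ(1−μ) = 0.218·0.782 = 0.170.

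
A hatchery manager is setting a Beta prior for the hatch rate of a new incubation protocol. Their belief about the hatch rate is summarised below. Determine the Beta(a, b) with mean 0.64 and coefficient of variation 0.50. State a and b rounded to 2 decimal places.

a = 0.80, b = 0.45

σ = CV·μ = 0.50×0.64 = 0.32000, so σ² = 0.102400.
s+1 = μ(1−μ)/σ² = 0.2304/0.102400 = 2.2500, so s = a+b = 1.2500.
a = μs = 0.80, b = (1−μ)s = 0.45.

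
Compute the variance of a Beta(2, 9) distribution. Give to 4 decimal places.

0.0124

μ = 2/11 = 0.181818; Var = μ(1−μ)/(α+β+1) = 0.1487603/12 = 0.0124.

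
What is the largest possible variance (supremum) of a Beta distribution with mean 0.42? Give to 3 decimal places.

0.244

For fixed mean μ the Beta variance is μ(1−μ)/(α+β+1), increasing as α+β decreases.
Its least upper bound (not attained) is μ(1−μ) = 0.42·0.58 = 0.244.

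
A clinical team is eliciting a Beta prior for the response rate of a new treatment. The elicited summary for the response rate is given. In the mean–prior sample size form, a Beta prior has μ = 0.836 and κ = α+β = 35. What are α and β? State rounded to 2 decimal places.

α = μκ = 0.836×35 = 29.26 and β = (1−μ)κ = 0.164×35 = 5.74.

α = 29.26, β = 5.74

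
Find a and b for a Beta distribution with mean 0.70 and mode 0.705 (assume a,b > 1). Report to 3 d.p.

Let s = a+b. Mean gives a = μs = 0.70s; mode gives (a−1)/(s−2) = 0.705.
Substituting: 0.70s − 1 = 0.705(s−2) = 0.705s − 1.410, so -0.005s = -0.410 and s = 82.0000.
Then a = 0.70×82.0000 = 57.400 and b = s−a = 24.600.

a = 57.400, b = 24.600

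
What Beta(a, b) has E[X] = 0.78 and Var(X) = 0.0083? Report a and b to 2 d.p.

a = 15.35, b = 4.33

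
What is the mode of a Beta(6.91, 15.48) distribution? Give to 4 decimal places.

0.2898

With α,β > 1, mode = (α−1)/(α+β−2) = 5.91/20.39 = 0.2898.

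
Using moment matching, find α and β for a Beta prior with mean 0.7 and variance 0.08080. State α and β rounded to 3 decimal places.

α = 1.119, β = 0.480

By moment matching, α+β = μ(1−μ)/σ² − 1 = (0.7·0.3)/0.08080 − 1 = 2.5990 − 1 = 1.5990.
Since α/(α+β) = μ, α = 0.7·1.5990 = 1.119 and β = 0.3·1.5990 = 0.480.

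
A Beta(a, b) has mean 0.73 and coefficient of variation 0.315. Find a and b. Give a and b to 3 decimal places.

σ = CV·μ = 0.315×0.73 = 0.22995, so σ² = 0.052877.
s+1 = μ(1−μ)/σ² = 0.1971/0.052877 = 3.7275, so s = a+b = 2.7275.
a = μs = 1.991, b = (1−μ)s = 0.736.

a = 1.991, b = 0.736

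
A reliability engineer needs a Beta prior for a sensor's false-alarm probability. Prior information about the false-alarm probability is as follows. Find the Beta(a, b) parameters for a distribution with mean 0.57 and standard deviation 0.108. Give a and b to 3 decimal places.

a = 11.408, b = 8.606

σ² = 0.108² = 0.011664.
With s = a+b, Var = μ(1−μ)/(s+1), so s+1 = (0.57×0.43)/0.011664 = 21.0134 and s = 20.0134.
a = μs = 11.408, b = (1−μ)s = 8.606.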